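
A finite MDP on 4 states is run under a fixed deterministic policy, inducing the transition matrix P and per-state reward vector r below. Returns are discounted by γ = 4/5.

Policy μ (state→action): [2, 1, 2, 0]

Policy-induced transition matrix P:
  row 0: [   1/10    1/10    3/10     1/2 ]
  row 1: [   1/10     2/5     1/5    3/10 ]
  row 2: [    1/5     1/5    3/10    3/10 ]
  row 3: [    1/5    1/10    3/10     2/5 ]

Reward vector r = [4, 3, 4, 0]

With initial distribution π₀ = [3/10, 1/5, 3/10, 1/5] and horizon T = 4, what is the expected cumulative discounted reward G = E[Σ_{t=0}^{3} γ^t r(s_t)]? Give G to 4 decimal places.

t=0: π = [0.3000, 0.2000, 0.3000, 0.2000], E[r] = 3.0000, γ^t·E[r] = 3.000000, running G = 3.000000
t=1: π = [0.1500, 0.1900, 0.2800, 0.3800], E[r] = 2.2900, γ^t·E[r] = 1.832000, running G = 4.832000
t=2: π = [0.1660, 0.1850, 0.2810, 0.3680], E[r] = 2.3430, γ^t·E[r] = 1.499520, running G = 6.331520
t=3: π = [0.1649, 0.1836, 0.2815, 0.3700], E[r] = 2.3364, γ^t·E[r] = 1.196237, running G = 7.527757

G = 7.5278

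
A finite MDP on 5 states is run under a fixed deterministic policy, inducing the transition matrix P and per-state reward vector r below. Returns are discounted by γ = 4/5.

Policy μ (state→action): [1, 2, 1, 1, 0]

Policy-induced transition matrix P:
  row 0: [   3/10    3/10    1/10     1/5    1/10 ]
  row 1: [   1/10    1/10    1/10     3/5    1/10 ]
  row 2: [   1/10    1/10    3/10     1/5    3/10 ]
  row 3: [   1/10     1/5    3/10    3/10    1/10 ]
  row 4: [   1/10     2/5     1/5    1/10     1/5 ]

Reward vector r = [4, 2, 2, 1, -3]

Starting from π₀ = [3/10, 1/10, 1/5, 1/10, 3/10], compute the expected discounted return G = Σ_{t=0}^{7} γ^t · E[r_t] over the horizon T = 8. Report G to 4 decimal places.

t=0: π = [0.3000, 0.1000, 0.2000, 0.1000, 0.3000], E[r] = 1.0000, γ^t·E[r] = 1.000000, running G = 1.000000
t=1: π = [0.1600, 0.2600, 0.1900, 0.2200, 0.1700], E[r] = 1.2500, γ^t·E[r] = 1.000000, running G = 2.000000
t=2: π = [0.1320, 0.2050, 0.1990, 0.3090, 0.1550], E[r] = 1.1800, γ^t·E[r] = 0.755200, running G = 2.755200
t=3: π = [0.1264, 0.2038, 0.2171, 0.2974, 0.1553], E[r] = 1.1789, γ^t·E[r] = 0.603597, running G = 3.358797
t=4: π = [0.1253, 0.2016, 0.2184, 0.2957, 0.1590], E[r] = 1.1601, γ^t·E[r] = 0.475169, running G = 3.833966
t=5: π = [0.1251, 0.2023, 0.2187, 0.2943, 0.1596], E[r] = 1.1579, γ^t·E[r] = 0.379416, running G = 4.213381
t=6: π = [0.1250, 0.2023, 0.2186, 0.2944, 0.1597], E[r] = 1.1571, γ^t·E[r] = 0.303328, running G = 4.516710
t=7: π = [0.1250, 0.2024, 0.2186, 0.2944, 0.1597], E[r] = 1.1572, γ^t·E[r] = 0.242680, running G = 4.759389

G = 4.7594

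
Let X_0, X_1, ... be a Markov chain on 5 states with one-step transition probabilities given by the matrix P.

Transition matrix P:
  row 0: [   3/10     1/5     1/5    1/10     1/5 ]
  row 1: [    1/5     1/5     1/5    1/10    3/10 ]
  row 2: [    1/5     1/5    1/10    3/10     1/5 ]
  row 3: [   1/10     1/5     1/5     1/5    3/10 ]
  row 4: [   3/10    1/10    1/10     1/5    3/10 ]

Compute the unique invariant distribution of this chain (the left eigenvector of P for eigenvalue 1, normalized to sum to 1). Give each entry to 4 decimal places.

Balance equations π_j = Σ_i π_i·P[i][j]:
  π_0 = 3/10·π_0 + 1/5·π_1 + 1/5·π_2 + 1/10·π_3 + 3/10·π_4
  π_1 = 1/5·π_0 + 1/5·π_1 + 1/5·π_2 + 1/5·π_3 + 1/10·π_4
  π_2 = 1/5·π_0 + 1/5·π_1 + 1/10·π_2 + 1/5·π_3 + 1/10·π_4
  π_3 = 1/10·π_0 + 1/10·π_1 + 3/10·π_2 + 1/5·π_3 + 1/5·π_4
  normalize: π_0 + π_1 + π_2 + π_3 + π_4 = 1
Solving the linear system gives exactly π = [689/2973, 517/2973, 470/2973, 521/2973, 776/2973].

π = [0.2318, 0.1739, 0.1581, 0.1752, 0.2610]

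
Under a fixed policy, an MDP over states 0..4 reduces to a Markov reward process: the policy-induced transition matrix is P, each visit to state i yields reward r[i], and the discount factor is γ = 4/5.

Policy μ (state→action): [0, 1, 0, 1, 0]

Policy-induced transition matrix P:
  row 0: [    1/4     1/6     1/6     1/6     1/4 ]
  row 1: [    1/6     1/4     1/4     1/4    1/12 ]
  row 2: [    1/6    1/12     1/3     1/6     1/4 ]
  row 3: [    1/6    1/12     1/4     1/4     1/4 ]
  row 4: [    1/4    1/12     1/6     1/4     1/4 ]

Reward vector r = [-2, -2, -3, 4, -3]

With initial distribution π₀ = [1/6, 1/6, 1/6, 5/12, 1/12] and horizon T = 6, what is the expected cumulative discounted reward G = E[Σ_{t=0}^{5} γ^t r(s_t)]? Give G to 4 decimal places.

G = -2.8876

t=0: π = [0.1667, 0.1667, 0.1667, 0.4167, 0.0833], E[r] = 0.2500, γ^t·E[r] = 0.250000, running G = 0.250000
t=1: π = [0.1875, 0.1250, 0.2431, 0.2222, 0.2222], E[r] = -1.1319, γ^t·E[r] = -0.905556, running G = -0.655556
t=2: π = [0.2008, 0.1198, 0.2361, 0.2141, 0.2292], E[r] = -1.1806, γ^t·E[r] = -0.755556, running G = -1.411111
t=3: π = [0.2025, 0.1200, 0.2338, 0.2136, 0.2300], E[r] = -1.1823, γ^t·E[r] = -0.605358, running G = -2.016469
t=4: π = [0.2027, 0.1202, 0.2334, 0.2136, 0.2300], E[r] = -1.1816, γ^t·E[r] = -0.483987, running G = -2.500456
t=5: π = [0.2027, 0.1203, 0.2334, 0.2137, 0.2300], E[r] = -1.1814, γ^t·E[r] = -0.387133, running G = -2.887589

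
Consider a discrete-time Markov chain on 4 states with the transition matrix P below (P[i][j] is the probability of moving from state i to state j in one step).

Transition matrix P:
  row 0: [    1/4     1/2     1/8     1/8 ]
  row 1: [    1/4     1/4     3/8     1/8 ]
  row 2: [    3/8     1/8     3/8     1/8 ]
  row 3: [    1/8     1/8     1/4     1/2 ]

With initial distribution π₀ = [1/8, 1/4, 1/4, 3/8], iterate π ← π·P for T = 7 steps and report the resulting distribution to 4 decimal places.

t=0: π = [0.1250, 0.2500, 0.2500, 0.3750]
t=1: π = [0.2344, 0.2031, 0.2969, 0.2656]
t=2: π = [0.2539, 0.2383, 0.2832, 0.2246]
t=3: π = [0.2573, 0.2500, 0.2834, 0.2092]
t=4: π = [0.2593, 0.2527, 0.2845, 0.2035]
t=5: π = [0.2601, 0.2538, 0.2847, 0.2013]
t=6: π = [0.2604, 0.2543, 0.2848, 0.2005]
t=7: π = [0.2605, 0.2544, 0.2848, 0.2002]

π = [0.2605, 0.2544, 0.2848, 0.2002]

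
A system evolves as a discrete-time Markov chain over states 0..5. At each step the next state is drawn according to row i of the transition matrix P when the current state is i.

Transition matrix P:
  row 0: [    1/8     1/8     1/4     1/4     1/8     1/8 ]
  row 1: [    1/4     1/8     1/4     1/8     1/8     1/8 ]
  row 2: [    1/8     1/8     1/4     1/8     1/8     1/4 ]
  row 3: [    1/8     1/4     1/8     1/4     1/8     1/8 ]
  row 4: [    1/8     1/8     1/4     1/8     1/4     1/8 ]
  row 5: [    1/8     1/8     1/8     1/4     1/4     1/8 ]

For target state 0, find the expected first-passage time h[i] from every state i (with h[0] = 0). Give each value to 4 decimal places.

First-step conditioning: h[0] = 0; for i ≠ 0, h[i] = 1 + Σ_k P[i][k]·h[k].
  h[1] = 1 + 1/8·h[1] + 1/4·h[2] + 1/8·h[3] + 1/8·h[4] + 1/8·h[5]
  h[2] = 1 + 1/8·h[1] + 1/4·h[2] + 1/8·h[3] + 1/8·h[4] + 1/4·h[5]
  h[3] = 1 + 1/4·h[1] + 1/8·h[2] + 1/4·h[3] + 1/8·h[4] + 1/8·h[5]
  h[4] = 1 + 1/8·h[1] + 1/4·h[2] + 1/8·h[3] + 1/4·h[4] + 1/8·h[5]
  h[5] = 1 + 1/8·h[1] + 1/8·h[2] + 1/4·h[3] + 1/4·h[4] + 1/8·h[5]
Solving the 5×5 linear system over states ≠ 0 gives exactly h = [0, 1216/199, 4168/597, 28664/4179, 9728/1393, 4160/597] (h[0] = 0 is the target).

h = [0.0000, 6.1106, 6.9816, 6.8591, 6.9835, 6.9682]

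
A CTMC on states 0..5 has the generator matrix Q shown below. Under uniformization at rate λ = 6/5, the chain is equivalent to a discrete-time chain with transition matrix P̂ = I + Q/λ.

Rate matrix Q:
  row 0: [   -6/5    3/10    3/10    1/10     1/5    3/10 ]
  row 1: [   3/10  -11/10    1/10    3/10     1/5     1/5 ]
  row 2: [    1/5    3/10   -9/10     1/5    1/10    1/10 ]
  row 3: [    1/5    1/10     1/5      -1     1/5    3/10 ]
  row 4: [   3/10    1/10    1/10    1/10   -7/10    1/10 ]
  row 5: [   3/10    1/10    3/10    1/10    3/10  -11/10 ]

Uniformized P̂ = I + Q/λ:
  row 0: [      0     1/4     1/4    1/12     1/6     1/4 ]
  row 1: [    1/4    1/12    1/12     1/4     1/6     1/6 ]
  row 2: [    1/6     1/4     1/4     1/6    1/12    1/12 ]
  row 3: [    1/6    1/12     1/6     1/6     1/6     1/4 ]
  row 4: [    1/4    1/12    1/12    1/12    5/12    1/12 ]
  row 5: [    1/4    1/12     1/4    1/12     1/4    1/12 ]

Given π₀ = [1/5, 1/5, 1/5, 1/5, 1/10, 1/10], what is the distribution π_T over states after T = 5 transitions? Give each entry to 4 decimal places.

t=0: π = [0.2000, 0.2000, 0.2000, 0.2000, 0.1000, 0.1000]
t=1: π = [0.1667, 0.1500, 0.1833, 0.1500, 0.1833, 0.1667]
t=2: π = [0.1806, 0.1417, 0.1819, 0.1361, 0.2111, 0.1486]
t=3: π = [0.1784, 0.1438, 0.1799, 0.1334, 0.2167, 0.1479]
t=4: π = [0.1793, 0.1430, 0.1788, 0.1334, 0.2182, 0.1473]
t=5: π = [0.1792, 0.1430, 0.1787, 0.1332, 0.2186, 0.1474]

π = [0.1792, 0.1430, 0.1787, 0.1332, 0.2186, 0.1474]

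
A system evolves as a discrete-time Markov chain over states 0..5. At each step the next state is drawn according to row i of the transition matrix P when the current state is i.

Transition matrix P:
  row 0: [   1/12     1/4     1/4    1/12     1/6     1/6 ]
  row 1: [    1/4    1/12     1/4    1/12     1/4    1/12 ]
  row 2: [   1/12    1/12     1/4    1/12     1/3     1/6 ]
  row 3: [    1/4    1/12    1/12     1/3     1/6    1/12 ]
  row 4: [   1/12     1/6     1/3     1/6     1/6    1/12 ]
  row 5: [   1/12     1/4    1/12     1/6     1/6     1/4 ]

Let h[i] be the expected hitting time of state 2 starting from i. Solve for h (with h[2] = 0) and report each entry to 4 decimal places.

First-step conditioning: h[2] = 0; for i ≠ 2, h[i] = 1 + Σ_k P[i][k]·h[k].
  h[0] = 1 + 1/12·h[0] + 1/4·h[1] + 1/12·h[3] + 1/6·h[4] + 1/6·h[5]
  h[1] = 1 + 1/4·h[0] + 1/12·h[1] + 1/12·h[3] + 1/4·h[4] + 1/12·h[5]
  h[3] = 1 + 1/4·h[0] + 1/12·h[1] + 1/3·h[3] + 1/6·h[4] + 1/12·h[5]
  h[4] = 1 + 1/12·h[0] + 1/6·h[1] + 1/6·h[3] + 1/6·h[4] + 1/12·h[5]
  h[5] = 1 + 1/12·h[0] + 1/4·h[1] + 1/6·h[3] + 1/6·h[4] + 1/4·h[5]
Solving the 5×5 linear system over states ≠ 2 gives exactly h = [101376/22115, 99336/22115, 0, 24420/4423, 93132/22115, 121692/22115] (h[2] = 0 is the target).

h = [4.5840, 4.4918, 0.0000, 5.5211, 4.2113, 5.5027]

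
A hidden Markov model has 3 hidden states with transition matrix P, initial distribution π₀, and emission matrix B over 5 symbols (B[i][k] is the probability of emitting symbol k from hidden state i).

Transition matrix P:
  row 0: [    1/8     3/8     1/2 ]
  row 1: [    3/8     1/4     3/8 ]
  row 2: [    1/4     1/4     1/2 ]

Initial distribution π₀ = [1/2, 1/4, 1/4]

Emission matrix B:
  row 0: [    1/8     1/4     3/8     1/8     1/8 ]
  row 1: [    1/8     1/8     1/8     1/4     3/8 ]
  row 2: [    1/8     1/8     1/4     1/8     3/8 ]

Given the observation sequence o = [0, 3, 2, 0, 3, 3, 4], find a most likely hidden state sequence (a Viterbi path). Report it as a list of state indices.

path = [0, 1, 0, 2, 2, 2, 2]

t=0: δ = [6.250e-02, 3.125e-02, 3.125e-02]  (obs o_0=0)
t=1: δ = [1.465e-03, 5.859e-03, 3.906e-03]  ψ = [1, 0, 0]  (obs o_1=3)
t=2: δ = [8.240e-04, 1.831e-04, 5.493e-04]  ψ = [1, 1, 1]  (obs o_2=2)
t=3: δ = [1.717e-05, 3.862e-05, 5.150e-05]  ψ = [2, 0, 0]  (obs o_3=0)
t=4: δ = [1.810e-06, 3.219e-06, 3.219e-06]  ψ = [1, 2, 2]  (obs o_4=3)
t=5: δ = [1.509e-07, 2.012e-07, 2.012e-07]  ψ = [1, 1, 2]  (obs o_5=3)
t=6: δ = [9.430e-09, 2.122e-08, 3.772e-08]  ψ = [1, 0, 2]  (obs o_6=4)
backtrack: best end state = 2; path = [0, 1, 0, 2, 2, 2, 2]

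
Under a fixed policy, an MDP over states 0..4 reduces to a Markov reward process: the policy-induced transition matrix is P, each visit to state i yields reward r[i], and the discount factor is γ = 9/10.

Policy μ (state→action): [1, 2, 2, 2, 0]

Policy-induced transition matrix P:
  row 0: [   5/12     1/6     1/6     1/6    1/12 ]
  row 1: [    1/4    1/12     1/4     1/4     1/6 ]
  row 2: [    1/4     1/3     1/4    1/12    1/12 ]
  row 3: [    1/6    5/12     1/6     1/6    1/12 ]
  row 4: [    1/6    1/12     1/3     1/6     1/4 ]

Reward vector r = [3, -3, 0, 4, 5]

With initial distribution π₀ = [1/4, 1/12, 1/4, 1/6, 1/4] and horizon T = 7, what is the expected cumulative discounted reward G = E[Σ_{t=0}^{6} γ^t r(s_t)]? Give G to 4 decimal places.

t=0: π = [0.2500, 0.0833, 0.2500, 0.1667, 0.2500], E[r] = 2.4167, γ^t·E[r] = 2.416667, running G = 2.416667
t=1: π = [0.2569, 0.2222, 0.2361, 0.1528, 0.1319], E[r] = 1.3750, γ^t·E[r] = 1.237500, running G = 3.654167
t=2: π = [0.2691, 0.2147, 0.2269, 0.1655, 0.1238], E[r] = 1.4444, γ^t·E[r] = 1.170000, running G = 4.824167
t=3: π = [0.2707, 0.2176, 0.2241, 0.1657, 0.1219], E[r] = 1.4312, γ^t·E[r] = 1.043367, running G = 5.867534
t=4: π = [0.2712, 0.2171, 0.2238, 0.1661, 0.1218], E[r] = 1.4355, γ^t·E[r] = 0.941825, running G = 6.809359
t=5: π = [0.2712, 0.2173, 0.2237, 0.1661, 0.1217], E[r] = 1.4349, γ^t·E[r] = 0.847305, running G = 7.656664
t=6: π = [0.2712, 0.2172, 0.2237, 0.1661, 0.1217], E[r] = 1.4351, γ^t·E[r] = 0.762666, running G = 8.419330

G = 8.4193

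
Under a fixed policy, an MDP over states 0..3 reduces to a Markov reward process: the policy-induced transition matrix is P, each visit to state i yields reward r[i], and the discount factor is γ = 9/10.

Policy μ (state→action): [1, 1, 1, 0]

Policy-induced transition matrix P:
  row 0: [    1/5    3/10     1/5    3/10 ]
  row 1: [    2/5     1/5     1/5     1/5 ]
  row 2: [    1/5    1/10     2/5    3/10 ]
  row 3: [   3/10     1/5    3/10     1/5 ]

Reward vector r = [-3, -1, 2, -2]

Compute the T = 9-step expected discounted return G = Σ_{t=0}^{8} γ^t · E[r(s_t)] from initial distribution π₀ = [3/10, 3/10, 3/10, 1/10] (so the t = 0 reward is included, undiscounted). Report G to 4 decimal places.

t=0: π = [0.3000, 0.3000, 0.3000, 0.1000], E[r] = -0.8000, γ^t·E[r] = -0.800000, running G = -0.800000
t=1: π = [0.2700, 0.2000, 0.2700, 0.2600], E[r] = -0.9900, γ^t·E[r] = -0.891000, running G = -1.691000
t=2: π = [0.2660, 0.2000, 0.2800, 0.2540], E[r] = -0.9460, γ^t·E[r] = -0.766260, running G = -2.457260
t=3: π = [0.2654, 0.1986, 0.2814, 0.2546], E[r] = -0.9412, γ^t·E[r] = -0.686135, running G = -3.143395
t=4: π = [0.2652, 0.1984, 0.2817, 0.2547], E[r] = -0.9398, γ^t·E[r] = -0.616616, running G = -3.760011
t=5: π = [0.2651, 0.1983, 0.2818, 0.2547], E[r] = -0.9395, γ^t·E[r] = -0.554789, running G = -4.314800
t=6: π = [0.2651, 0.1983, 0.2818, 0.2547], E[r] = -0.9395, γ^t·E[r] = -0.499276, running G = -4.814075
t=7: π = [0.2651, 0.1983, 0.2818, 0.2547], E[r] = -0.9395, γ^t·E[r] = -0.449341, running G = -5.263417
t=8: π = [0.2651, 0.1983, 0.2818, 0.2547], E[r] = -0.9395, γ^t·E[r] = -0.404406, running G = -5.667823

G = -5.6678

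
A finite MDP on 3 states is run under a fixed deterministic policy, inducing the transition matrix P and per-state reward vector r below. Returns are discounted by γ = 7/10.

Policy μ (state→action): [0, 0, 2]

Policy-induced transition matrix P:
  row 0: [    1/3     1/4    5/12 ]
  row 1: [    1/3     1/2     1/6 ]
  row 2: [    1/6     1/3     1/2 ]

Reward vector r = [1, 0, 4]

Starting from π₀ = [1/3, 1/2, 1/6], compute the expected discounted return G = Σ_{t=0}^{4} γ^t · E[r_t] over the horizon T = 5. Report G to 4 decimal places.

t=0: π = [0.3333, 0.5000, 0.1667], E[r] = 1.0000, γ^t·E[r] = 1.000000, running G = 1.000000
t=1: π = [0.3056, 0.3889, 0.3056], E[r] = 1.5278, γ^t·E[r] = 1.069444, running G = 2.069444
t=2: π = [0.2824, 0.3727, 0.3449], E[r] = 1.6620, γ^t·E[r] = 0.814398, running G = 2.883843
t=3: π = [0.2758, 0.3719, 0.3522], E[r] = 1.6848, γ^t·E[r] = 0.577886, running G = 3.461729
t=4: π = [0.2746, 0.3723, 0.3530], E[r] = 1.6868, γ^t·E[r] = 0.404999, running G = 3.866728

G = 3.8667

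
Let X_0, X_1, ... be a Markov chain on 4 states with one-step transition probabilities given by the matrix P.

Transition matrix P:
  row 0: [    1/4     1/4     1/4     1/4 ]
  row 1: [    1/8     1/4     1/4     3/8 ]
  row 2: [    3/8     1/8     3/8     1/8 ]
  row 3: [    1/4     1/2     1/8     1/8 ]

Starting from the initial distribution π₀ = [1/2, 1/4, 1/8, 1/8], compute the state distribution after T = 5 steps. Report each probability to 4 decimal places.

t=0: π = [0.5000, 0.2500, 0.1250, 0.1250]
t=1: π = [0.2344, 0.2656, 0.2500, 0.2500]
t=2: π = [0.2480, 0.2813, 0.2500, 0.2207]
t=3: π = [0.2461, 0.2739, 0.2537, 0.2263]
t=4: π = [0.2475, 0.2749, 0.2534, 0.2242]
t=5: π = [0.2473, 0.2744, 0.2536, 0.2247]

π = [0.2473, 0.2744, 0.2536, 0.2247]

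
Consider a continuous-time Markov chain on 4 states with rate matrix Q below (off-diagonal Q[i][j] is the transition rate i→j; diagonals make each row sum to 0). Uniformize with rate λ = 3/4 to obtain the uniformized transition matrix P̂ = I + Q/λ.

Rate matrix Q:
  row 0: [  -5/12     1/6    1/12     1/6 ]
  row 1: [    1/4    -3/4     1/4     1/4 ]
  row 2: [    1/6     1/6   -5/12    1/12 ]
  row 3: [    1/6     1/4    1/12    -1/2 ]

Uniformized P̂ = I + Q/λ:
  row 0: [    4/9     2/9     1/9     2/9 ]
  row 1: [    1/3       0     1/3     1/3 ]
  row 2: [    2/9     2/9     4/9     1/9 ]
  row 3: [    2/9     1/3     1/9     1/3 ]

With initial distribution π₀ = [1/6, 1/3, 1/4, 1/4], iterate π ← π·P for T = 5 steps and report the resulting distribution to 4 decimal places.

t=0: π = [0.1667, 0.3333, 0.2500, 0.2500]
t=1: π = [0.2963, 0.1759, 0.2685, 0.2593]
t=2: π = [0.3076, 0.2119, 0.2397, 0.2407]
t=3: π = [0.3141, 0.2019, 0.2381, 0.2459]
t=4: π = [0.3145, 0.2047, 0.2353, 0.2455]
t=5: π = [0.3148, 0.2040, 0.2350, 0.2461]

π = [0.3148, 0.2040, 0.2350, 0.2461]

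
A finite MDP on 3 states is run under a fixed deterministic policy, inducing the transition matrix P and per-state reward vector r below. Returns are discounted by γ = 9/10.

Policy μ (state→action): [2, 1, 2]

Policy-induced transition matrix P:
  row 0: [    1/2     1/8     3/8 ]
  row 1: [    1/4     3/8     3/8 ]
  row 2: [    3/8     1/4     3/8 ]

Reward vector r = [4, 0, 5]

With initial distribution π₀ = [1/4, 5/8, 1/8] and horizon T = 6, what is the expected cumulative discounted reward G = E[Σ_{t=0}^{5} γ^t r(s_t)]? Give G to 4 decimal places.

t=0: π = [0.2500, 0.6250, 0.1250], E[r] = 1.6250, γ^t·E[r] = 1.625000, running G = 1.625000
t=1: π = [0.3281, 0.2969, 0.3750], E[r] = 3.1875, γ^t·E[r] = 2.868750, running G = 4.493750
t=2: π = [0.3789, 0.2461, 0.3750], E[r] = 3.3906, γ^t·E[r] = 2.746406, running G = 7.240156
t=3: π = [0.3916, 0.2334, 0.3750], E[r] = 3.4414, γ^t·E[r] = 2.508785, running G = 9.748941
t=4: π = [0.3948, 0.2302, 0.3750], E[r] = 3.4541, γ^t·E[r] = 2.266236, running G = 12.015177
t=5: π = [0.3956, 0.2294, 0.3750], E[r] = 3.4573, γ^t·E[r] = 2.041487, running G = 14.056664

G = 14.0567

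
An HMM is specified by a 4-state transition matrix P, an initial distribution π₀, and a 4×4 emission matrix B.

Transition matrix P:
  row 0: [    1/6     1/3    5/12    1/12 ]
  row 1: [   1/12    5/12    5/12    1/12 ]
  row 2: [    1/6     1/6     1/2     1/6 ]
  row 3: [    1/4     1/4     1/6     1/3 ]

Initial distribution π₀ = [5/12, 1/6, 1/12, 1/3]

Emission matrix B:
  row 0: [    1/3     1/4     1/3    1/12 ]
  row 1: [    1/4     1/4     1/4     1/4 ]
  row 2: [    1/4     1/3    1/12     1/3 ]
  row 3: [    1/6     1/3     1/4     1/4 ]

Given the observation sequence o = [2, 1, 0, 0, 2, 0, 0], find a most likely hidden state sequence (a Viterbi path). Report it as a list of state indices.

t=0: δ = [1.389e-01, 4.167e-02, 6.944e-03, 8.333e-02]  (obs o_0=2)
t=1: δ = [5.787e-03, 1.157e-02, 1.929e-02, 9.259e-03]  ψ = [0, 0, 0, 3]  (obs o_1=1)
t=2: δ = [1.072e-03, 1.206e-03, 2.411e-03, 5.358e-04]  ψ = [2, 1, 2, 2]  (obs o_2=0)
t=3: δ = [1.340e-04, 1.256e-04, 3.014e-04, 6.698e-05]  ψ = [2, 1, 2, 2]  (obs o_3=0)
t=4: δ = [1.674e-05, 1.308e-05, 1.256e-05, 1.256e-05]  ψ = [2, 1, 2, 2]  (obs o_4=2)
t=5: δ = [1.047e-06, 1.395e-06, 1.744e-06, 6.977e-07]  ψ = [3, 0, 0, 3]  (obs o_5=0)
t=6: δ = [9.690e-08, 1.454e-07, 2.180e-07, 4.845e-08]  ψ = [2, 1, 2, 2]  (obs o_6=0)
backtrack: best end state = 2; path = [0, 2, 2, 2, 0, 2, 2]

path = [0, 2, 2, 2, 0, 2, 2]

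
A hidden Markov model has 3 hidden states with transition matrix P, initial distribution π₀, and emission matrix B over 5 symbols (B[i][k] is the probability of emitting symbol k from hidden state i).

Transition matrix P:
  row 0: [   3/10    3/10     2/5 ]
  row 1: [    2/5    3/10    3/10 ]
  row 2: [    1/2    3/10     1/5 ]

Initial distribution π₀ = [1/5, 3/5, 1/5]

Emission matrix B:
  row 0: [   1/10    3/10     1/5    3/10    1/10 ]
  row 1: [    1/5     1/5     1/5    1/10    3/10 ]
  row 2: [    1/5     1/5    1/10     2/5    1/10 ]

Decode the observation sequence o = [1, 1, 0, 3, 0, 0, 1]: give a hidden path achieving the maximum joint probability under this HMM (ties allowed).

path = [1, 0, 2, 0, 2, 1, 0]

t=0: δ = [6.000e-02, 1.200e-01, 4.000e-02]  (obs o_0=1)
t=1: δ = [1.440e-02, 7.200e-03, 7.200e-03]  ψ = [1, 1, 1]  (obs o_1=1)
t=2: δ = [4.320e-04, 8.640e-04, 1.152e-03]  ψ = [0, 0, 0]  (obs o_2=0)
t=3: δ = [1.728e-04, 3.456e-05, 1.037e-04]  ψ = [2, 2, 1]  (obs o_3=3)
t=4: δ = [5.184e-06, 1.037e-05, 1.382e-05]  ψ = [0, 0, 0]  (obs o_4=0)
t=5: δ = [6.912e-07, 8.294e-07, 6.221e-07]  ψ = [2, 2, 1]  (obs o_5=0)
t=6: δ = [9.953e-08, 4.977e-08, 5.530e-08]  ψ = [1, 1, 0]  (obs o_6=1)
backtrack: best end state = 0; path = [1, 0, 2, 0, 2, 1, 0]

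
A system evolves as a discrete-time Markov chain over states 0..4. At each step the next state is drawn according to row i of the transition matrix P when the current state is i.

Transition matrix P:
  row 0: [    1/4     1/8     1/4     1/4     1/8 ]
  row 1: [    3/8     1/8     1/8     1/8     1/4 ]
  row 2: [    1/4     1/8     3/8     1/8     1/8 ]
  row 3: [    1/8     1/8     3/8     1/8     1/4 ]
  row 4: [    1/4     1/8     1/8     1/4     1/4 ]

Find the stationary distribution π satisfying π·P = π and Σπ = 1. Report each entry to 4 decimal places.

Balance equations π_j = Σ_i π_i·P[i][j]:
  π_0 = 1/4·π_0 + 3/8·π_1 + 1/4·π_2 + 1/8·π_3 + 1/4·π_4
  π_1 = 1/8·π_0 + 1/8·π_1 + 1/8·π_2 + 1/8·π_3 + 1/8·π_4
  π_2 = 1/4·π_0 + 1/8·π_1 + 3/8·π_2 + 3/8·π_3 + 1/8·π_4
  π_3 = 1/4·π_0 + 1/8·π_1 + 1/8·π_2 + 1/8·π_3 + 1/4·π_4
  normalize: π_0 + π_1 + π_2 + π_3 + π_4 = 1
Solving the linear system gives exactly π = [145/596, 1/8, 159/596, 213/1192, 111/596].

π = [0.2433, 0.1250, 0.2668, 0.1787, 0.1862]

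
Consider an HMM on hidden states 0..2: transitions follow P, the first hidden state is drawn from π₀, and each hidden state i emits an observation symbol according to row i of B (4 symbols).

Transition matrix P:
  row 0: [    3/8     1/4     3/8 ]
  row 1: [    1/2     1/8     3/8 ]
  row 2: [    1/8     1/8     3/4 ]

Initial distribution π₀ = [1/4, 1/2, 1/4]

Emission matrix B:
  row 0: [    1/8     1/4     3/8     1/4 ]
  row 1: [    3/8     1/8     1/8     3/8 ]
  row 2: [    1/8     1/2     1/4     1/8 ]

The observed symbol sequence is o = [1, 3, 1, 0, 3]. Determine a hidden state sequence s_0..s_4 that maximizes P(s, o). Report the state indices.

path = [2, 2, 2, 2, 2]

t=0: δ = [6.250e-02, 6.250e-02, 1.250e-01]  (obs o_0=1)
t=1: δ = [7.812e-03, 5.859e-03, 1.172e-02]  ψ = [1, 0, 2]  (obs o_1=3)
t=2: δ = [7.324e-04, 2.441e-04, 4.395e-03]  ψ = [0, 0, 2]  (obs o_2=1)
t=3: δ = [6.866e-05, 2.060e-04, 4.120e-04]  ψ = [2, 2, 2]  (obs o_3=0)
t=4: δ = [2.575e-05, 1.931e-05, 3.862e-05]  ψ = [1, 2, 2]  (obs o_4=3)
backtrack: best end state = 2; path = [2, 2, 2, 2, 2]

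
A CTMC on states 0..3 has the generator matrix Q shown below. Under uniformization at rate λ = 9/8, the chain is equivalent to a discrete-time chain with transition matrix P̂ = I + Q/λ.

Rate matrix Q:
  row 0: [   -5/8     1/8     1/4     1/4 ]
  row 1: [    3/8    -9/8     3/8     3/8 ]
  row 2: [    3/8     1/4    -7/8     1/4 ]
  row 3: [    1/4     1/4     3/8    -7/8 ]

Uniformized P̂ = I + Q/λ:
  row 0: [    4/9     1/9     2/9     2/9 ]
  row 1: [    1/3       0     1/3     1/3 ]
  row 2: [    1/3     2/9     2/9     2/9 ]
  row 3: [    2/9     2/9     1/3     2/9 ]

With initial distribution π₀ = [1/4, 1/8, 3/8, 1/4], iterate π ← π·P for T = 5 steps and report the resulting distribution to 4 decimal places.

t=0: π = [0.2500, 0.1250, 0.3750, 0.2500]
t=1: π = [0.3333, 0.1667, 0.2639, 0.2361]
t=2: π = [0.3441, 0.1481, 0.2670, 0.2407]
t=3: π = [0.3448, 0.1511, 0.2654, 0.2387]
t=4: π = [0.3451, 0.1503, 0.2655, 0.2390]
t=5: π = [0.3451, 0.1505, 0.2655, 0.2389]

π = [0.3451, 0.1505, 0.2655, 0.2389]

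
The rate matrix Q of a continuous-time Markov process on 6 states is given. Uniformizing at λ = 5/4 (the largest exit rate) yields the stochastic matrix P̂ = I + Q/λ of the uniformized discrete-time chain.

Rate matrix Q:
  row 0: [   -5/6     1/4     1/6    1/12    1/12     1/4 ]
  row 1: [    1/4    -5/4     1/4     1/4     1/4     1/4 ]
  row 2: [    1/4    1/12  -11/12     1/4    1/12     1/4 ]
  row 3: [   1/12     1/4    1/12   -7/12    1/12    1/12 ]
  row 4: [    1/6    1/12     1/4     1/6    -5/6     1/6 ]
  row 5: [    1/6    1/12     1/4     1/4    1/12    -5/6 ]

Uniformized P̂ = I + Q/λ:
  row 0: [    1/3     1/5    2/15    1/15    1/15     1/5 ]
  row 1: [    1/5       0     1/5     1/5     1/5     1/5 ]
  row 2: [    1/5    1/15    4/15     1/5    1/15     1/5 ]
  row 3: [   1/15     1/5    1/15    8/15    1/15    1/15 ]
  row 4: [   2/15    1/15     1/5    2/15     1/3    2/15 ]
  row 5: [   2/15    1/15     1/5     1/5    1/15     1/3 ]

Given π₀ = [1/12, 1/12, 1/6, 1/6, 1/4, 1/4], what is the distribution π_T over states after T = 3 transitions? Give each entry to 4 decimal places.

t=0: π = [0.0833, 0.0833, 0.1667, 0.1667, 0.2500, 0.2500]
t=1: π = [0.1556, 0.0944, 0.1833, 0.2278, 0.1444, 0.1944]
t=2: π = [0.1678, 0.1115, 0.1715, 0.2456, 0.1178, 0.1859]
t=3: π = [0.1694, 0.1143, 0.1675, 0.2516, 0.1129, 0.1842]

π = [0.1694, 0.1143, 0.1675, 0.2516, 0.1129, 0.1842]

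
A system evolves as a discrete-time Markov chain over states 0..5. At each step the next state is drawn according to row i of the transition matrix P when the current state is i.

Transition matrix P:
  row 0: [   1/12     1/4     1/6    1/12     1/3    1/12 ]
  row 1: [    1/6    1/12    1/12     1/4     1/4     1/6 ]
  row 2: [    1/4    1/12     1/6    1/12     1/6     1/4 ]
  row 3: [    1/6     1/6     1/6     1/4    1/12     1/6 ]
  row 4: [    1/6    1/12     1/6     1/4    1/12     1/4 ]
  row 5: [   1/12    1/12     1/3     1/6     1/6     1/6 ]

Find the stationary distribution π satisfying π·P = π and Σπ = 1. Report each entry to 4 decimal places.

π = [0.1541, 0.1238, 0.1870, 0.1778, 0.1734, 0.1839]

Balance equations π_j = Σ_i π_i·P[i][j]:
  π_0 = 1/12·π_0 + 1/6·π_1 + 1/4·π_2 + 1/6·π_3 + 1/6·π_4 + 1/12·π_5
  π_1 = 1/4·π_0 + 1/12·π_1 + 1/12·π_2 + 1/6·π_3 + 1/12·π_4 + 1/12·π_5
  π_2 = 1/6·π_0 + 1/12·π_1 + 1/6·π_2 + 1/6·π_3 + 1/6·π_4 + 1/3·π_5
  π_3 = 1/12·π_0 + 1/4·π_1 + 1/12·π_2 + 1/4·π_3 + 1/4·π_4 + 1/6·π_5
  π_4 = 1/3·π_0 + 1/4·π_1 + 1/6·π_2 + 1/12·π_3 + 1/12·π_4 + 1/6·π_5
  normalize: π_0 + π_1 + π_2 + π_3 + π_4 + π_5 = 1
Solving the linear system gives exactly π = [14711/95472, 8867/71604, 53557/286416, 653/3672, 3104/17901, 13165/71604].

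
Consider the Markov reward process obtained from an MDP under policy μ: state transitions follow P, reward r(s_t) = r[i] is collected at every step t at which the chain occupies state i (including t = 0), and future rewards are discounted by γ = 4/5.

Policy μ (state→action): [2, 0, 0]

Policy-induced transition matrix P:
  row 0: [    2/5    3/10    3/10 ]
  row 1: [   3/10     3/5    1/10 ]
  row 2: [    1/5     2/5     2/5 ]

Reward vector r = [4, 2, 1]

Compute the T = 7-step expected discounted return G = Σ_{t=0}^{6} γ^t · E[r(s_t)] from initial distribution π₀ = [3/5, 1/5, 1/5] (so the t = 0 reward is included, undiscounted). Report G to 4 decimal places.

t=0: π = [0.6000, 0.2000, 0.2000], E[r] = 3.0000, γ^t·E[r] = 3.000000, running G = 3.000000
t=1: π = [0.3400, 0.3800, 0.2800], E[r] = 2.4000, γ^t·E[r] = 1.920000, running G = 4.920000
t=2: π = [0.3060, 0.4420, 0.2520], E[r] = 2.3600, γ^t·E[r] = 1.510400, running G = 6.430400
t=3: π = [0.3054, 0.4578, 0.2368], E[r] = 2.3740, γ^t·E[r] = 1.215488, running G = 7.645888
t=4: π = [0.3069, 0.4610, 0.2321], E[r] = 2.3816, γ^t·E[r] = 0.975503, running G = 8.621391
t=5: π = [0.3075, 0.4615, 0.2310], E[r] = 2.3839, γ^t·E[r] = 0.781169, running G = 9.402561
t=6: π = [0.3076, 0.4616, 0.2308], E[r] = 2.3845, γ^t·E[r] = 0.625081, running G = 10.027642

G = 10.0276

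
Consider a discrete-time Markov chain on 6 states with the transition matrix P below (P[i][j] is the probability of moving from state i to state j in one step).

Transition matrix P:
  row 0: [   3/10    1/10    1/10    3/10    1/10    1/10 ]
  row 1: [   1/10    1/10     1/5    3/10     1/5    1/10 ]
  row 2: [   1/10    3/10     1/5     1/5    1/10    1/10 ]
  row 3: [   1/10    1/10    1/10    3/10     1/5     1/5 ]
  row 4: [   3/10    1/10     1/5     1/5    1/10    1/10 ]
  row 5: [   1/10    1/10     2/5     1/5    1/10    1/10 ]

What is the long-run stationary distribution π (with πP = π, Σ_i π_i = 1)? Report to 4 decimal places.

π = [0.1598, 0.1367, 0.1836, 0.2552, 0.1392, 0.1255]

Balance equations π_j = Σ_i π_i·P[i][j]:
  π_0 = 3/10·π_0 + 1/10·π_1 + 1/10·π_2 + 1/10·π_3 + 3/10·π_4 + 1/10·π_5
  π_1 = 1/10·π_0 + 1/10·π_1 + 3/10·π_2 + 1/10·π_3 + 1/10·π_4 + 1/10·π_5
  π_2 = 1/10·π_0 + 1/5·π_1 + 1/5·π_2 + 1/10·π_3 + 1/5·π_4 + 2/5·π_5
  π_3 = 3/10·π_0 + 3/10·π_1 + 1/5·π_2 + 3/10·π_3 + 1/5·π_4 + 1/5·π_5
  π_4 = 1/10·π_0 + 1/5·π_1 + 1/10·π_2 + 1/5·π_3 + 1/10·π_4 + 1/10·π_5
  normalize: π_0 + π_1 + π_2 + π_3 + π_4 + π_5 = 1
Solving the linear system gives exactly π = [1198/7497, 1025/7497, 2753/14994, 1913/7497, 2087/14994, 941/7497].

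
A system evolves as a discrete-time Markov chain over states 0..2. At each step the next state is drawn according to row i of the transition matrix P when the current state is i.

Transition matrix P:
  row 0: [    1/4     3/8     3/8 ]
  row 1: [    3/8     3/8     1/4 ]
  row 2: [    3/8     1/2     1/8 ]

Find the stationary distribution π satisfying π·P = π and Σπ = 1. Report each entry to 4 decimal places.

Balance equations π_j = Σ_i π_i·P[i][j]:
  π_0 = 1/4·π_0 + 3/8·π_1 + 3/8·π_2
  π_1 = 3/8·π_0 + 3/8·π_1 + 1/2·π_2
  normalize: π_0 + π_1 + π_2 = 1
Solving the linear system gives exactly π = [1/3, 11/27, 7/27].

π = [0.3333, 0.4074, 0.2593]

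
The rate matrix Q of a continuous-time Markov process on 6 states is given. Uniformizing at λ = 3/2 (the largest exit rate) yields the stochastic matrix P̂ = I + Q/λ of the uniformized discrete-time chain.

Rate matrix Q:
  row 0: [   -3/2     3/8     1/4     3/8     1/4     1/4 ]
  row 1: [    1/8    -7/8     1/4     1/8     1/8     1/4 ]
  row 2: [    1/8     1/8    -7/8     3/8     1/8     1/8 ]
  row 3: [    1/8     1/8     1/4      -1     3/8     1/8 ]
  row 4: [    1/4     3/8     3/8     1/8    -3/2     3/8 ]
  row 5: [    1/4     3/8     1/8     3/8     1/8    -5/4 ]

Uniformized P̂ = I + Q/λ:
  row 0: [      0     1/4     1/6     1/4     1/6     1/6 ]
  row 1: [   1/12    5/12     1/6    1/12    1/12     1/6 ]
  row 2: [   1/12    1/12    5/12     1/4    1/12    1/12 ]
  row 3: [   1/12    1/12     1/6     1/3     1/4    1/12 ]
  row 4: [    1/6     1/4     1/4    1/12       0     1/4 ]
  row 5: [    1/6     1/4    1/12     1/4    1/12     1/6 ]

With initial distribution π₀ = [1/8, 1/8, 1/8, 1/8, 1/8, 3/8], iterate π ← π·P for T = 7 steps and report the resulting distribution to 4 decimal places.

t=0: π = [0.1250, 0.1250, 0.1250, 0.1250, 0.1250, 0.3750]
t=1: π = [0.1146, 0.2292, 0.1771, 0.2188, 0.1042, 0.1563]
t=2: π = [0.0955, 0.2222, 0.2066, 0.2127, 0.1207, 0.1424]
t=3: π = [0.0973, 0.2172, 0.2165, 0.2106, 0.1167, 0.1418]
t=4: π = [0.0968, 0.2150, 0.2187, 0.2119, 0.1168, 0.1408]
t=5: π = [0.0967, 0.2141, 0.2193, 0.2124, 0.1170, 0.1405]
t=6: π = [0.0967, 0.2137, 0.2195, 0.2125, 0.1170, 0.1404]
t=7: π = [0.0967, 0.2136, 0.2196, 0.2126, 0.1171, 0.1404]

π = [0.0967, 0.2136, 0.2196, 0.2126, 0.1171, 0.1404]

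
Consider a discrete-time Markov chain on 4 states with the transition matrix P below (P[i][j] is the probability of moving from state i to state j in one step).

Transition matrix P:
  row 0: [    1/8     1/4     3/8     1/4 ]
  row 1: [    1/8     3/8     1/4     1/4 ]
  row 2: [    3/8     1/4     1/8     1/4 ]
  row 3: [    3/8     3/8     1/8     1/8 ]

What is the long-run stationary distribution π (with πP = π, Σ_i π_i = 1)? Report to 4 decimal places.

π = [0.2365, 0.3175, 0.2238, 0.2222]

Balance equations π_j = Σ_i π_i·P[i][j]:
  π_0 = 1/8·π_0 + 1/8·π_1 + 3/8·π_2 + 3/8·π_3
  π_1 = 1/4·π_0 + 3/8·π_1 + 1/4·π_2 + 3/8·π_3
  π_2 = 3/8·π_0 + 1/4·π_1 + 1/8·π_2 + 1/8·π_3
  normalize: π_0 + π_1 + π_2 + π_3 = 1
Solving the linear system gives exactly π = [149/630, 20/63, 47/210, 2/9].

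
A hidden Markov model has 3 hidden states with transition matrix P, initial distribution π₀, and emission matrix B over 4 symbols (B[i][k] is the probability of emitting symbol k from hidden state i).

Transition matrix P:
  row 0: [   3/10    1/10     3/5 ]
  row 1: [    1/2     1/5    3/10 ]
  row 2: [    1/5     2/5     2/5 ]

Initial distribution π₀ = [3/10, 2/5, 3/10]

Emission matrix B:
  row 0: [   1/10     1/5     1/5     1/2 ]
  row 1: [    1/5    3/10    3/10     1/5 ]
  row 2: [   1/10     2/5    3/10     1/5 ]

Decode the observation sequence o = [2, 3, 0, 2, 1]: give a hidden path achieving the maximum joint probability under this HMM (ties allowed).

t=0: δ = [6.000e-02, 1.200e-01, 9.000e-02]  (obs o_0=2)
t=1: δ = [3.000e-02, 7.200e-03, 7.200e-03]  ψ = [1, 2, 0]  (obs o_1=3)
t=2: δ = [9.000e-04, 6.000e-04, 1.800e-03]  ψ = [0, 0, 0]  (obs o_2=0)
t=3: δ = [7.200e-05, 2.160e-04, 2.160e-04]  ψ = [2, 2, 2]  (obs o_3=2)
t=4: δ = [2.160e-05, 2.592e-05, 3.456e-05]  ψ = [1, 2, 2]  (obs o_4=1)
backtrack: best end state = 2; path = [1, 0, 2, 2, 2]

path = [1, 0, 2, 2, 2]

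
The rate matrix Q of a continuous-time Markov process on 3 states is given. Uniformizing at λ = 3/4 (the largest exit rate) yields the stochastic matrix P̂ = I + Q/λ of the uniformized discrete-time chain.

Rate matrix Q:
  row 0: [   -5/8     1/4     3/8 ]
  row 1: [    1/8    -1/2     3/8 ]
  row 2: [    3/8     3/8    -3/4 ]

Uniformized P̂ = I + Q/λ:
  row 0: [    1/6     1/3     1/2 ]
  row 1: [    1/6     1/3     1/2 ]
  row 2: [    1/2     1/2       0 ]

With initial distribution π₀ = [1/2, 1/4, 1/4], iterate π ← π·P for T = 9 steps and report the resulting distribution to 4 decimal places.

t=0: π = [0.5000, 0.2500, 0.2500]
t=1: π = [0.2500, 0.3750, 0.3750]
t=2: π = [0.2917, 0.3958, 0.3125]
t=3: π = [0.2708, 0.3854, 0.3438]
t=4: π = [0.2813, 0.3906, 0.3281]
t=5: π = [0.2760, 0.3880, 0.3359]
t=6: π = [0.2786, 0.3893, 0.3320]
t=7: π = [0.2773, 0.3887, 0.3340]
t=8: π = [0.2780, 0.3890, 0.3330]
t=9: π = [0.2777, 0.3888, 0.3335]

π = [0.2777, 0.3888, 0.3335]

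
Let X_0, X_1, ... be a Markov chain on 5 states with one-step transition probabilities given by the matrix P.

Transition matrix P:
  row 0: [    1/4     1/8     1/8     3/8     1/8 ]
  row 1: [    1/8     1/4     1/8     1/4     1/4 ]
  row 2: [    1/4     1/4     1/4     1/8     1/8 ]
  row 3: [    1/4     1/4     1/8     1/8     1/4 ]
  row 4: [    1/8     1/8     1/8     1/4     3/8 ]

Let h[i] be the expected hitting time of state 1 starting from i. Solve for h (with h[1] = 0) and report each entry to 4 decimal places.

h = [5.7412, 0.0000, 5.0824, 5.1765, 5.8353]

First-step conditioning: h[1] = 0; for i ≠ 1, h[i] = 1 + Σ_k P[i][k]·h[k].
  h[0] = 1 + 1/4·h[0] + 1/8·h[2] + 3/8·h[3] + 1/8·h[4]
  h[2] = 1 + 1/4·h[0] + 1/4·h[2] + 1/8·h[3] + 1/8·h[4]
  h[3] = 1 + 1/4·h[0] + 1/8·h[2] + 1/8·h[3] + 1/4·h[4]
  h[4] = 1 + 1/8·h[0] + 1/8·h[2] + 1/4·h[3] + 3/8·h[4]
Solving the 4×4 linear system over states ≠ 1 gives exactly h = [488/85, 0, 432/85, 88/17, 496/85] (h[1] = 0 is the target).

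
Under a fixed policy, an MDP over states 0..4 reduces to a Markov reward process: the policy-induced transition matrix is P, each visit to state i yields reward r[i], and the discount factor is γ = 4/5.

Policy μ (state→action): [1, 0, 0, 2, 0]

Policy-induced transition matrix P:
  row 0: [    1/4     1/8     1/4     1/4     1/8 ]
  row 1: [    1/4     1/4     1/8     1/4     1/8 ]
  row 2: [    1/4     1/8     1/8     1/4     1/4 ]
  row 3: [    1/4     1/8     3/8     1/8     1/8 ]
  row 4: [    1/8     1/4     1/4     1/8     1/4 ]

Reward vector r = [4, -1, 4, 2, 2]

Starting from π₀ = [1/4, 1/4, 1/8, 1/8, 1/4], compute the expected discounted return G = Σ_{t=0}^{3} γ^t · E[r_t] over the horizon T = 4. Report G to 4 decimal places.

G = 6.6150

t=0: π = [0.2500, 0.2500, 0.1250, 0.1250, 0.2500], E[r] = 2.0000, γ^t·E[r] = 2.000000, running G = 2.000000
t=1: π = [0.2188, 0.1875, 0.2188, 0.2031, 0.1719], E[r] = 2.3125, γ^t·E[r] = 1.850000, running G = 3.850000
t=2: π = [0.2285, 0.1699, 0.2246, 0.2031, 0.1738], E[r] = 2.3965, γ^t·E[r] = 1.533750, running G = 5.383750
t=3: π = [0.2283, 0.1680, 0.2261, 0.2029, 0.1748], E[r] = 2.4048, γ^t·E[r] = 1.231250, running G = 6.615000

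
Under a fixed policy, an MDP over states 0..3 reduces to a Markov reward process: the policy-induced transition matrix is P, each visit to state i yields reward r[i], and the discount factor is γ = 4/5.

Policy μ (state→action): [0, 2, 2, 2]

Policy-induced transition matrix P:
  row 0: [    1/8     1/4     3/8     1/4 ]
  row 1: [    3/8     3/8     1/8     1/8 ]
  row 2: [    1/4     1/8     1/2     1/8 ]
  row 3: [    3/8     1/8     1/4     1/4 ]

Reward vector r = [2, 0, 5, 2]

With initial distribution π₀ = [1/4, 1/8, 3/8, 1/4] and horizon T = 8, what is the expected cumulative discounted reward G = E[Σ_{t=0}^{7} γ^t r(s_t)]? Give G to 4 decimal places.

t=0: π = [0.2500, 0.1250, 0.3750, 0.2500], E[r] = 2.8750, γ^t·E[r] = 2.875000, running G = 2.875000
t=1: π = [0.2656, 0.1875, 0.3594, 0.1875], E[r] = 2.7031, γ^t·E[r] = 2.162500, running G = 5.037500
t=2: π = [0.2637, 0.2051, 0.3496, 0.1816], E[r] = 2.6387, γ^t·E[r] = 1.688750, running G = 6.726250
t=3: π = [0.2654, 0.2092, 0.3447, 0.1807], E[r] = 2.6157, γ^t·E[r] = 1.339250, running G = 8.065500
t=4: π = [0.2656, 0.2105, 0.3432, 0.1808], E[r] = 2.6086, γ^t·E[r] = 1.068500, running G = 9.134000
t=5: π = [0.2657, 0.2108, 0.3427, 0.1808], E[r] = 2.6064, γ^t·E[r] = 0.854074, running G = 9.988074
t=6: π = [0.2657, 0.2109, 0.3425, 0.1808], E[r] = 2.6058, γ^t·E[r] = 0.683086, running G = 10.671159
t=7: π = [0.2657, 0.2109, 0.3425, 0.1808], E[r] = 2.6056, γ^t·E[r] = 0.546426, running G = 11.217586

G = 11.2176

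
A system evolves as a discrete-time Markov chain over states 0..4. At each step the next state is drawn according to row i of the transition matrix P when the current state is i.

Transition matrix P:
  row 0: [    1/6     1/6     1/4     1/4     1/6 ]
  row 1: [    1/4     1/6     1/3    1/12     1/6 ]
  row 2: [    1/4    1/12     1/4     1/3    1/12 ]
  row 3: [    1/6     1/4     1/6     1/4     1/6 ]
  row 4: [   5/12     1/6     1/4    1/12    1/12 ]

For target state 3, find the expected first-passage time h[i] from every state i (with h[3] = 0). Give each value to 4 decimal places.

h = [4.4362, 5.1351, 3.9514, 0.0000, 5.1187]

First-step conditioning: h[3] = 0; for i ≠ 3, h[i] = 1 + Σ_k P[i][k]·h[k].
  h[0] = 1 + 1/6·h[0] + 1/6·h[1] + 1/4·h[2] + 1/6·h[4]
  h[1] = 1 + 1/4·h[0] + 1/6·h[1] + 1/3·h[2] + 1/6·h[4]
  h[2] = 1 + 1/4·h[0] + 1/12·h[1] + 1/4·h[2] + 1/12·h[4]
  h[4] = 1 + 5/12·h[0] + 1/6·h[1] + 1/4·h[2] + 1/12·h[4]
Solving the 4×4 linear system over states ≠ 3 gives exactly h = [22620/5099, 26184/5099, 20148/5099, 0, 26100/5099] (h[3] = 0 is the target).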